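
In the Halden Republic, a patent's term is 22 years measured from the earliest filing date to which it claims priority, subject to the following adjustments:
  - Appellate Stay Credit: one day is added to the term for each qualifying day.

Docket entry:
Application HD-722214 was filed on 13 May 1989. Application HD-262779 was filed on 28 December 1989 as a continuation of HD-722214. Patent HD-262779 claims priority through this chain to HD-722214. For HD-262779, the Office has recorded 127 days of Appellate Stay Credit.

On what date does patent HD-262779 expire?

2011-09-17

Earliest priority filing: 13 May 1989.
Base term: 13 May 1989 + 22 years → 13 May 2011.
Appellate Stay Credit: +127 days → 17 September 2011.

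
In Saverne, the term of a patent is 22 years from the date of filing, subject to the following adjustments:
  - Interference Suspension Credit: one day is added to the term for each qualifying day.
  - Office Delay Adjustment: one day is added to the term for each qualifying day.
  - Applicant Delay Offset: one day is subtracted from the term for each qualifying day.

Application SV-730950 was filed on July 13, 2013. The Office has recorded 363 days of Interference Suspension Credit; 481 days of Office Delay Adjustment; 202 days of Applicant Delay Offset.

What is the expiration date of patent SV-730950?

April 15, 2037

Base term: filing date + 22 years → 13 July 2035.
Interference Suspension Credit: +363 days → 10 July 2036.
Office Delay Adjustment: +481 days → 3 November 2037.
Applicant Delay Offset: −202 days → 15 April 2037.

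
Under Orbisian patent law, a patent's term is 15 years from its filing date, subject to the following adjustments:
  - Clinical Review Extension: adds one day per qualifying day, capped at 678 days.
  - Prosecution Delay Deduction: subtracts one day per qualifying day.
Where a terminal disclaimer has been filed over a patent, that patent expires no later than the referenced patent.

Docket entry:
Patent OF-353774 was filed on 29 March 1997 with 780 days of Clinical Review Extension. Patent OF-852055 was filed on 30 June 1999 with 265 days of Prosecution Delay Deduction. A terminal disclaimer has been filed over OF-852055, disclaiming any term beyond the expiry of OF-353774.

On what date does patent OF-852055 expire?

Natural term of OF-852055:
  Base: filing + 15 years → 30 June 2014.
  Prosecution Delay Deduction: −265 days → 8 October 2013.
Expiry of referenced patent OF-353774:
  Base: filing + 15 years → 29 March 2012.
  Clinical Review Extension: 780 days claimed exceeds the 678-day cap, so +678 days → 5 February 2014.
Terminal disclaimer: OF-852055 expires on the earlier of 8 October 2013 and 5 February 2014.

2013-10-08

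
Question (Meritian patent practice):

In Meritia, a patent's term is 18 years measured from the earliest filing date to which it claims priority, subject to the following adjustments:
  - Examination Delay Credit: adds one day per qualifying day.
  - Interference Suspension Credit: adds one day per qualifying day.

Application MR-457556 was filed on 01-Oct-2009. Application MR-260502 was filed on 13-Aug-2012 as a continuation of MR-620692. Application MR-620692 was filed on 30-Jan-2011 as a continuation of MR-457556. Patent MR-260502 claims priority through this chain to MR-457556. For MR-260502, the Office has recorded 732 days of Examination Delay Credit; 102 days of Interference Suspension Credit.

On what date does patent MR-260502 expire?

Earliest priority filing: 1 October 2009.
Base term: 1 October 2009 + 18 years → 1 October 2027.
Examination Delay Credit: +732 days → 2 October 2029.
Interference Suspension Credit: +102 days → 12 January 2030.

2030-01-12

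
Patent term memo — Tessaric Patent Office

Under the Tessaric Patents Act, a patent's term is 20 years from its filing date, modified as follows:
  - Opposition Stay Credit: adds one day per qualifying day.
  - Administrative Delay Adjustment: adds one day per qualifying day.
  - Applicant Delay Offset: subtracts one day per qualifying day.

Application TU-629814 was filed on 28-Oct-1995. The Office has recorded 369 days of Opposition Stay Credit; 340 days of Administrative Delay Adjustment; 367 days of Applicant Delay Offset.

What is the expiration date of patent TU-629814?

2016-10-04

Base term: filing date + 20 years → 28 October 2015.
Opposition Stay Credit: +369 days → 31 October 2016.
Administrative Delay Adjustment: +340 days → 6 October 2017.
Applicant Delay Offset: −367 days → 4 October 2016.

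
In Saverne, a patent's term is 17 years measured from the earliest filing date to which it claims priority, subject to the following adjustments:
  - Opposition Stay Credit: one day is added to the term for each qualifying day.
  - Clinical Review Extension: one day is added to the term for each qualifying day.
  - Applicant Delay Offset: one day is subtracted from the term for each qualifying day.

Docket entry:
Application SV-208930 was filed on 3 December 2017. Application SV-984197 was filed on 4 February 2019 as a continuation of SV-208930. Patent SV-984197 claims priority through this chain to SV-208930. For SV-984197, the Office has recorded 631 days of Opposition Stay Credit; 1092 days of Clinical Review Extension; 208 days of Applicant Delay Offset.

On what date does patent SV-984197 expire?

2039-01-26

Earliest priority filing: 3 December 2017.
Base term: 3 December 2017 + 17 years → 3 December 2034.
Opposition Stay Credit: +631 days → 25 August 2036.
Clinical Review Extension: +1092 days → 22 August 2039.
Applicant Delay Offset: −208 days → 26 January 2039.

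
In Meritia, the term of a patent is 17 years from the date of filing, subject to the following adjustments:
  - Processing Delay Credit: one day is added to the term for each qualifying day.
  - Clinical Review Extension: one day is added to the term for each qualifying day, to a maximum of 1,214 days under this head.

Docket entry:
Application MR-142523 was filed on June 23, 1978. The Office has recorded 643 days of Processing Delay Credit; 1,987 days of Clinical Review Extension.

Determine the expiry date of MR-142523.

2000-07-23

Base term: filing date + 17 years → 23 June 1995.
Processing Delay Credit: +643 days → 27 March 1997.
Clinical Review Extension: 1987 days claimed exceeds the 1214-day cap, so +1214 days → 23 July 2000.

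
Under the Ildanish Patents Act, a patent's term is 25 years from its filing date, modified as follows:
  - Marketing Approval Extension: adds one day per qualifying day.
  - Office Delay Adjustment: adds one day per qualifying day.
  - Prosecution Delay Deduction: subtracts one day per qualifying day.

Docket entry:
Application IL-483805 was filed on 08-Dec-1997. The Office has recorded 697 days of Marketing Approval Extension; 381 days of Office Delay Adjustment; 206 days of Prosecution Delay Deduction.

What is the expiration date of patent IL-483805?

Base term: filing date + 25 years → 8 December 2022.
Marketing Approval Extension: +697 days → 4 November 2024.
Office Delay Adjustment: +381 days → 20 November 2025.
Prosecution Delay Deduction: −206 days → 28 April 2025.

2025-04-28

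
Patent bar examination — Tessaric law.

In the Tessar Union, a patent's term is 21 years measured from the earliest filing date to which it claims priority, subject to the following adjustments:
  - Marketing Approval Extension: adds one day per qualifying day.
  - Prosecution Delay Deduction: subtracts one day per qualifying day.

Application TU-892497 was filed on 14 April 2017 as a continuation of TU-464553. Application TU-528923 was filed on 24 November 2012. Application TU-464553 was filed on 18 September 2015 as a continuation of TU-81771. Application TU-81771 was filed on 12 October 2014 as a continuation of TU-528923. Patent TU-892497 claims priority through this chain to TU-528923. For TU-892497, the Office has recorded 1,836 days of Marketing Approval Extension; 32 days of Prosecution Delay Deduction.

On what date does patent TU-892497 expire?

2038-11-02

Earliest priority filing: 24 November 2012.
Base term: 24 November 2012 + 21 years → 24 November 2033.
Marketing Approval Extension: +1836 days → 4 December 2038.
Prosecution Delay Deduction: −32 days → 2 November 2038.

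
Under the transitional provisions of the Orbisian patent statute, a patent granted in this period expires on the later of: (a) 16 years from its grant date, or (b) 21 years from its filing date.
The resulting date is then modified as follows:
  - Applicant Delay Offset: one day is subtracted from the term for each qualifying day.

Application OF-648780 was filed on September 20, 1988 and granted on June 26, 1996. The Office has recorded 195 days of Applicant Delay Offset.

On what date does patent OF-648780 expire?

December 14, 2011

(a) grant + 16 years → 26 June 2012.
(b) filing + 21 years → 20 September 2009.
Later of the two: 26 June 2012.
Applicant Delay Offset: −195 days → 14 December 2011.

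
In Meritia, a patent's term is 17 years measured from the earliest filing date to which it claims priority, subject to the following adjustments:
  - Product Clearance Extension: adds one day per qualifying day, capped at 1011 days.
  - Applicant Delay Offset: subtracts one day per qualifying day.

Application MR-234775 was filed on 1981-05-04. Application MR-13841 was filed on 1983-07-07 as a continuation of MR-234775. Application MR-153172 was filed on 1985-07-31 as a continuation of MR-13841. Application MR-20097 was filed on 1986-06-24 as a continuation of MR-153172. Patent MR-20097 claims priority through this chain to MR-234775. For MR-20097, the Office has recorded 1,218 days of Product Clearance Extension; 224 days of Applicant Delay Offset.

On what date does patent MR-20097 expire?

2000-06-29

Earliest priority filing: 4 May 1981.
Base term: 4 May 1981 + 17 years → 4 May 1998.
Product Clearance Extension: 1218 days claimed exceeds the 1011-day cap, so +1011 days → 8 February 2001.
Applicant Delay Offset: −224 days → 29 June 2000.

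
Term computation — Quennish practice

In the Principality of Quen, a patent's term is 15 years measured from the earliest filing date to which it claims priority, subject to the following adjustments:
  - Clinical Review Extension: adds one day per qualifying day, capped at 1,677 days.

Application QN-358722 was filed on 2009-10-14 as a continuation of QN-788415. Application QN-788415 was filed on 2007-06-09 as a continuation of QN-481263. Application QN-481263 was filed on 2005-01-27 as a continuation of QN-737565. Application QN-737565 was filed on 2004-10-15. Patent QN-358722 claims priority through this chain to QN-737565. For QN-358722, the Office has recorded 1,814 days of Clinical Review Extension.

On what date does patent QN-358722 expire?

Earliest priority filing: 15 October 2004.
Base term: 15 October 2004 + 15 years → 15 October 2019.
Clinical Review Extension: 1814 days claimed exceeds the 1677-day cap, so +1677 days → 18 May 2024.

2024-05-18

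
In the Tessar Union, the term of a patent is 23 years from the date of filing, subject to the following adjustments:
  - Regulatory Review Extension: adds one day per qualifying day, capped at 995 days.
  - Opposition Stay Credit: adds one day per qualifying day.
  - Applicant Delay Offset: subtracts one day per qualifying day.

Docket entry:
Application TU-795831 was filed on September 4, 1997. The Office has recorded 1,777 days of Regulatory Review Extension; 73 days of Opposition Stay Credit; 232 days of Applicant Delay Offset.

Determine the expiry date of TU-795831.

Base term: filing date + 23 years → 4 September 2020.
Regulatory Review Extension: 1777 days claimed exceeds the 995-day cap, so +995 days → 27 May 2023.
Opposition Stay Credit: +73 days → 8 August 2023.
Applicant Delay Offset: −232 days → 19 December 2022.

2022-12-19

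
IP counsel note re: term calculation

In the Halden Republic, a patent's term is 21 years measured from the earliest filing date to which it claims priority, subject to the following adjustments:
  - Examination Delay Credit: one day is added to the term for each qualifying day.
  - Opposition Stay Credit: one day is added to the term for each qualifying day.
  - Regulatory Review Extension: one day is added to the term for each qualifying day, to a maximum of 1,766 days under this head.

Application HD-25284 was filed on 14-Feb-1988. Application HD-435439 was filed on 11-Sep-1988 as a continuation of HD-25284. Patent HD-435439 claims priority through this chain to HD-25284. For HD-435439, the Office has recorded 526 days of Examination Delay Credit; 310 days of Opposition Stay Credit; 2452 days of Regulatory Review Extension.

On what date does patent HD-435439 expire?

March 31, 2016

Earliest priority filing: 14 February 1988.
Base term: 14 February 1988 + 21 years → 14 February 2009.
Examination Delay Credit: +526 days → 25 July 2010.
Opposition Stay Credit: +310 days → 31 May 2011.
Regulatory Review Extension: 2452 days claimed exceeds the 1766-day cap, so +1766 days → 31 March 2016.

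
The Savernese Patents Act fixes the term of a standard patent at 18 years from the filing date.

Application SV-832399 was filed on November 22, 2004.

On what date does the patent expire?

Filing date + 18 years → 22 November 2022.

November 22, 2022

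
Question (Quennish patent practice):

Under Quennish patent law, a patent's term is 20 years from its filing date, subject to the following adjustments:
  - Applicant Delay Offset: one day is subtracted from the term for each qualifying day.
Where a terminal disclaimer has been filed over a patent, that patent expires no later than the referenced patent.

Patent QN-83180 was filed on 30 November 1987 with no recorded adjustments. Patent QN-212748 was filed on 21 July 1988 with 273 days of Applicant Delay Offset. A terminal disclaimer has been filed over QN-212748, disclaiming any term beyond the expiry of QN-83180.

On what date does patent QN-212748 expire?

Natural term of QN-212748:
  Base: filing + 20 years → 21 July 2008.
  Applicant Delay Offset: −273 days → 22 October 2007.
Expiry of referenced patent QN-83180:
  Base: filing + 20 years → 30 November 2007.
Terminal disclaimer: QN-212748 expires on the earlier of 22 October 2007 and 30 November 2007.

October 22, 2007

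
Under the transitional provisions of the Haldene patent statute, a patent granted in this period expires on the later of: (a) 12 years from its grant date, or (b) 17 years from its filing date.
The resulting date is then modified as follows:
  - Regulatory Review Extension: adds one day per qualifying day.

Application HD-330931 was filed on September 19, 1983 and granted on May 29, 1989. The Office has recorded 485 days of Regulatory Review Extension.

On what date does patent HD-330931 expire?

(a) grant + 12 years → 29 May 2001.
(b) filing + 17 years → 19 September 2000.
Later of the two: 29 May 2001.
Regulatory Review Extension: +485 days → 26 September 2002.

2002-09-26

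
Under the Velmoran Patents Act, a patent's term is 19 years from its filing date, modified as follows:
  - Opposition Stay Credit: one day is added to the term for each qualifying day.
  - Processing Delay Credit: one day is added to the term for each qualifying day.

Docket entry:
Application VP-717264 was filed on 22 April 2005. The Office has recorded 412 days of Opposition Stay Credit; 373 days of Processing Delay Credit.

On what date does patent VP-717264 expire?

2026-06-16

Base term: filing date + 19 years → 22 April 2024.
Opposition Stay Credit: +412 days → 8 June 2025.
Processing Delay Credit: +373 days → 16 June 2026.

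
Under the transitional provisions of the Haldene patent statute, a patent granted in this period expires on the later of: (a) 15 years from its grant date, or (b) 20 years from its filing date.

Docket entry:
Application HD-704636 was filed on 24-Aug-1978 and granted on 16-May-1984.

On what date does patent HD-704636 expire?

1999-05-16

(a) grant + 15 years → 16 May 1999.
(b) filing + 20 years → 24 August 1998.
Later of the two: 16 May 1999.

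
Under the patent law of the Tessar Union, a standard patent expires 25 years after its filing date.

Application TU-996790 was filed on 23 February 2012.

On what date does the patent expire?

Filing date + 25 years → 23 February 2037.

2037-02-23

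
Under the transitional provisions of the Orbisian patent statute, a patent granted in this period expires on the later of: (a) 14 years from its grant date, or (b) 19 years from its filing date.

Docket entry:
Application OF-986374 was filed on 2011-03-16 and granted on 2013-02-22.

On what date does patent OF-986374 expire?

March 16, 2030

(a) grant + 14 years → 22 February 2027.
(b) filing + 19 years → 16 March 2030.
Later of the two: 16 March 2030.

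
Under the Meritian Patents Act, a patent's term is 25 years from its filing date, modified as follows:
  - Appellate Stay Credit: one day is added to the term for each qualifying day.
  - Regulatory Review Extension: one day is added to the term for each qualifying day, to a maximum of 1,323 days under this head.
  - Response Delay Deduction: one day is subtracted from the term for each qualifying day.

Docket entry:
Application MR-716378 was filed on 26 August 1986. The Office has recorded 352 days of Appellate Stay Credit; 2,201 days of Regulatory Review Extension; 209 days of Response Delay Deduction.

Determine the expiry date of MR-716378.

Base term: filing date + 25 years → 26 August 2011.
Appellate Stay Credit: +352 days → 12 August 2012.
Regulatory Review Extension: 2201 days claimed exceeds the 1323-day cap, so +1323 days → 27 March 2016.
Response Delay Deduction: −209 days → 31 August 2015.

2015-08-31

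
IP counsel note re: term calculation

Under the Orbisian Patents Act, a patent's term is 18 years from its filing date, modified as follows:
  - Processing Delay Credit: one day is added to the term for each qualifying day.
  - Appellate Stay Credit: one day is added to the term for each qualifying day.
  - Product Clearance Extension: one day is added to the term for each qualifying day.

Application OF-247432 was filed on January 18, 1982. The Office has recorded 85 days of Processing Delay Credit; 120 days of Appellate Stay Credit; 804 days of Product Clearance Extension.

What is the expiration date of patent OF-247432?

2002-10-23

Base term: filing date + 18 years → 18 January 2000.
Processing Delay Credit: +85 days → 12 April 2000.
Appellate Stay Credit: +120 days → 10 August 2000.
Product Clearance Extension: +804 days → 23 October 2002.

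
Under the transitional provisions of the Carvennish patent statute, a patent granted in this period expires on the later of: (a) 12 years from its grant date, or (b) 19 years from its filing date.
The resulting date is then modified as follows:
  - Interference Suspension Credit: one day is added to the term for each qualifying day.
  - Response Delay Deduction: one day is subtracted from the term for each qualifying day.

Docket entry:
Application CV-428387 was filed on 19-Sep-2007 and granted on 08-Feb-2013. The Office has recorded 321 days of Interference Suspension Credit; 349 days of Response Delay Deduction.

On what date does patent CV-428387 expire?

(a) grant + 12 years → 8 February 2025.
(b) filing + 19 years → 19 September 2026.
Later of the two: 19 September 2026.
Interference Suspension Credit: +321 days → 6 August 2027.
Response Delay Deduction: −349 days → 22 August 2026.

2026-08-22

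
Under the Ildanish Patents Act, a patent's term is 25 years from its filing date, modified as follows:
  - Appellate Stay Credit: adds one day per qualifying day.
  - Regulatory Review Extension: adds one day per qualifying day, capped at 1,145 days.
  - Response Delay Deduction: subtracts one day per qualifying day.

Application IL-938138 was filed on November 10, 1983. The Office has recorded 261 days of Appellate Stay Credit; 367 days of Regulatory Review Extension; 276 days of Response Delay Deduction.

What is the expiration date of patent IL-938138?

Base term: filing date + 25 years → 10 November 2008.
Appellate Stay Credit: +261 days → 29 July 2009.
Regulatory Review Extension: 367 days (within the 1145-day cap) → +367 days → 31 July 2010.
Response Delay Deduction: −276 days → 28 October 2009.

2009-10-28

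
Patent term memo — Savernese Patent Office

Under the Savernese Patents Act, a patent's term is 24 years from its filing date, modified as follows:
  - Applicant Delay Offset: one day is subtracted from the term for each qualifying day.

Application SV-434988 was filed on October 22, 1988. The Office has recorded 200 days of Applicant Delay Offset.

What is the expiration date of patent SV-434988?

Base term: filing date + 24 years → 22 October 2012.
Applicant Delay Offset: −200 days → 5 April 2012.

April 5, 2012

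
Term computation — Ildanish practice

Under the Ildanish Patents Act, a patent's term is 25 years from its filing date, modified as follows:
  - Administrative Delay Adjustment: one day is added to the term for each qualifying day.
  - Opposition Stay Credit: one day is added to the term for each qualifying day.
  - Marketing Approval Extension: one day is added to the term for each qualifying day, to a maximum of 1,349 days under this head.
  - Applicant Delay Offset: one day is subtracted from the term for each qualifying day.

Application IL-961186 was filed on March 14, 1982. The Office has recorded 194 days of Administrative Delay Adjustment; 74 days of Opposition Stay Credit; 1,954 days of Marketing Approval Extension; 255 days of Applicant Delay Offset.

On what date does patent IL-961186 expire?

Base term: filing date + 25 years → 14 March 2007.
Administrative Delay Adjustment: +194 days → 24 September 2007.
Opposition Stay Credit: +74 days → 7 December 2007.
Marketing Approval Extension: 1954 days claimed exceeds the 1349-day cap, so +1349 days → 17 August 2011.
Applicant Delay Offset: −255 days → 5 December 2010.

December 5, 2010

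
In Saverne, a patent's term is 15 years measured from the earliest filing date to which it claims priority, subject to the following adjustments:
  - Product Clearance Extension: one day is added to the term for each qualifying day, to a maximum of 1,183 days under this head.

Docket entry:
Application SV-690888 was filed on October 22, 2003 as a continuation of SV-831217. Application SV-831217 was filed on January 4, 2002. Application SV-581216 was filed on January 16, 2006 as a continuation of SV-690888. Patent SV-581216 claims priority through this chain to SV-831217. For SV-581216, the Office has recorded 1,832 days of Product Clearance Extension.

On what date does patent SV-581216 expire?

April 1, 2020

Earliest priority filing: 4 January 2002.
Base term: 4 January 2002 + 15 years → 4 January 2017.
Product Clearance Extension: 1832 days claimed exceeds the 1183-day cap, so +1183 days → 1 April 2020.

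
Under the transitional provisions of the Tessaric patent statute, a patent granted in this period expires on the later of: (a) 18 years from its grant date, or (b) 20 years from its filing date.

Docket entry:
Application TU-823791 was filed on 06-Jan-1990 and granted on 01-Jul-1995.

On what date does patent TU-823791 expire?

(a) grant + 18 years → 1 July 2013.
(b) filing + 20 years → 6 January 2010.
Later of the two: 1 July 2013.

2013-07-01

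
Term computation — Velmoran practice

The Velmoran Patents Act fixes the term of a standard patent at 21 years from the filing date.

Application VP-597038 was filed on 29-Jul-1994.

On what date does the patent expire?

2015-07-29

Filing date + 21 years → 29 July 2015.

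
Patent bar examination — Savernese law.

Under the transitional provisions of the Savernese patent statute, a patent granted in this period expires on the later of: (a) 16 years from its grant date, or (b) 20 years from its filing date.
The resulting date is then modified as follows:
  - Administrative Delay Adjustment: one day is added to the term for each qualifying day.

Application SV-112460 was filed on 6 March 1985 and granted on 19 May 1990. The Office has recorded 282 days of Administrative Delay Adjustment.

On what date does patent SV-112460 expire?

2007-02-25

(a) grant + 16 years → 19 May 2006.
(b) filing + 20 years → 6 March 2005.
Later of the two: 19 May 2006.
Administrative Delay Adjustment: +282 days → 25 February 2007.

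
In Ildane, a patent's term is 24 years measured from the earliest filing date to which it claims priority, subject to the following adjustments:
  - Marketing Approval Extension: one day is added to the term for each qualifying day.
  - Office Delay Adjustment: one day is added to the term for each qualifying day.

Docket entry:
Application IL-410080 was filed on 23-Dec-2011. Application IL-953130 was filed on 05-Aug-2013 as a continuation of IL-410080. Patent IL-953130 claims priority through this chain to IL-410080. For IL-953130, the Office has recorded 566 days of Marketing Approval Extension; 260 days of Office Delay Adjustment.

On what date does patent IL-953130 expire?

March 28, 2038

Earliest priority filing: 23 December 2011.
Base term: 23 December 2011 + 24 years → 23 December 2035.
Marketing Approval Extension: +566 days → 11 July 2037.
Office Delay Adjustment: +260 days → 28 March 2038.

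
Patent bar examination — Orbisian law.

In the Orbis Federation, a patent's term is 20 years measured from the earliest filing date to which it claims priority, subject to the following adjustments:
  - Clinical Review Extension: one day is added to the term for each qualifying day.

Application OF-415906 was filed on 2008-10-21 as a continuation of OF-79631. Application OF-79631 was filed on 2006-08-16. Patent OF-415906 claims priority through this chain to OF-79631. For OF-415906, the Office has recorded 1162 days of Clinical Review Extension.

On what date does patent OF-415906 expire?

Earliest priority filing: 16 August 2006.
Base term: 16 August 2006 + 20 years → 16 August 2026.
Clinical Review Extension: +1162 days → 21 October 2029.

October 21, 2029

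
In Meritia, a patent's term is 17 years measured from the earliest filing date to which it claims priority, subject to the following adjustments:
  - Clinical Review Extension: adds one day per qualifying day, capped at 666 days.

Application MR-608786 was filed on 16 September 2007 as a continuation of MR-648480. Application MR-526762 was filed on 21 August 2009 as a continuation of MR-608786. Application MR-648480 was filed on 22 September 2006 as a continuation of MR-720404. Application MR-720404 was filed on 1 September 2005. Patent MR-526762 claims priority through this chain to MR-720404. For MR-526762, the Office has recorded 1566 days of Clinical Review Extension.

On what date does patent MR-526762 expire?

Earliest priority filing: 1 September 2005.
Base term: 1 September 2005 + 17 years → 1 September 2022.
Clinical Review Extension: 1566 days claimed exceeds the 666-day cap, so +666 days → 28 June 2024.

June 28, 2024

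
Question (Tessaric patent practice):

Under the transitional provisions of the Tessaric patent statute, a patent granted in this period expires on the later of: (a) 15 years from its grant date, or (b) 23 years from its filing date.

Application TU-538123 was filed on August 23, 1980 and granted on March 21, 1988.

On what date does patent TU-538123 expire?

(a) grant + 15 years → 21 March 2003.
(b) filing + 23 years → 23 August 2003.
Later of the two: 23 August 2003.

2003-08-23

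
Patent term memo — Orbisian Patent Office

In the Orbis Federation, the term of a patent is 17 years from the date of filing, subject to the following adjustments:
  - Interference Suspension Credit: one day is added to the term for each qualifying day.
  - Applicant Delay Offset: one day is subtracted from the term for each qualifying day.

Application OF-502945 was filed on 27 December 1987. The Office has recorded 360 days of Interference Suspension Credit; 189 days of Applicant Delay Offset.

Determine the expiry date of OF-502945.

Base term: filing date + 17 years → 27 December 2004.
Interference Suspension Credit: +360 days → 22 December 2005.
Applicant Delay Offset: −189 days → 16 June 2005.

2005-06-16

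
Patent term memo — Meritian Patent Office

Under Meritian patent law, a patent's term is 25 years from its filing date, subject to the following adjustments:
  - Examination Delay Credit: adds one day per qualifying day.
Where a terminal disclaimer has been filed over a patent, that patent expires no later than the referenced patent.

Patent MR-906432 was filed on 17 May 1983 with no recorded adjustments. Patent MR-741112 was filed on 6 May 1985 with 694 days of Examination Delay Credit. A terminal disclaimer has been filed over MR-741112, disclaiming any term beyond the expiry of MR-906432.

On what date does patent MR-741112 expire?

May 17, 2008

Natural term of MR-741112:
  Base: filing + 25 years → 6 May 2010.
  Examination Delay Credit: +694 days → 30 March 2012.
Expiry of referenced patent MR-906432:
  Base: filing + 25 years → 17 May 2008.
Terminal disclaimer: MR-741112 expires on the earlier of 30 March 2012 and 17 May 2008.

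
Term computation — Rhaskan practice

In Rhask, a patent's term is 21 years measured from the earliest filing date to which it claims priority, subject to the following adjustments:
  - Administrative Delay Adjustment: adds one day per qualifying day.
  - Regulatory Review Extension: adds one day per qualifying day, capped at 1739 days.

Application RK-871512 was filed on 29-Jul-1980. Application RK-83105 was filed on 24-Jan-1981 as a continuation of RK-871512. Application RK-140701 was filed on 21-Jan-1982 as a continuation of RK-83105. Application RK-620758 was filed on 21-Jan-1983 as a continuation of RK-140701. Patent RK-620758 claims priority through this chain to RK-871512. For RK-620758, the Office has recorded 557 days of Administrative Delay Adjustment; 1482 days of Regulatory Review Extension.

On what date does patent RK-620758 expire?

Earliest priority filing: 29 July 1980.
Base term: 29 July 1980 + 21 years → 29 July 2001.
Administrative Delay Adjustment: +557 days → 6 February 2003.
Regulatory Review Extension: 1482 days (within the 1739-day cap) → +1482 days → 27 February 2007.

2007-02-27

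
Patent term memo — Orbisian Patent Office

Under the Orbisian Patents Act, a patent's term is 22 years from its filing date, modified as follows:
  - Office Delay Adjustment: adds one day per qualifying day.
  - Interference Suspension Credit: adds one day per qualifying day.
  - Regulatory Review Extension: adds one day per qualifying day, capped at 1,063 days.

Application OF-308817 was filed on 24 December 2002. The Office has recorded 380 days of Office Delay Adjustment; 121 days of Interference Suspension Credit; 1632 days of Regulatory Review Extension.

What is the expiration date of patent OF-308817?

Base term: filing date + 22 years → 24 December 2024.
Office Delay Adjustment: +380 days → 8 January 2026.
Interference Suspension Credit: +121 days → 9 May 2026.
Regulatory Review Extension: 1632 days claimed exceeds the 1063-day cap, so +1063 days → 6 April 2029.

2029-04-06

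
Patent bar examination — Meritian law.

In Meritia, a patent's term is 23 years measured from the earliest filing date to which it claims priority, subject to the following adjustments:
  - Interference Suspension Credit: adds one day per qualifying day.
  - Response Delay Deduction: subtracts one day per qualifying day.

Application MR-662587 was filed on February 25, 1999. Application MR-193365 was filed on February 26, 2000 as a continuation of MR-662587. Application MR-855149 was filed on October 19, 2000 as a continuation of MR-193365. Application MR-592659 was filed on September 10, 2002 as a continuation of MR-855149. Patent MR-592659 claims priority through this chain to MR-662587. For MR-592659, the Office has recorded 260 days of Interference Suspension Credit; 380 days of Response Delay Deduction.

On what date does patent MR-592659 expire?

Earliest priority filing: 25 February 1999.
Base term: 25 February 1999 + 23 years → 25 February 2022.
Interference Suspension Credit: +260 days → 12 November 2022.
Response Delay Deduction: −380 days → 28 October 2021.

October 28, 2021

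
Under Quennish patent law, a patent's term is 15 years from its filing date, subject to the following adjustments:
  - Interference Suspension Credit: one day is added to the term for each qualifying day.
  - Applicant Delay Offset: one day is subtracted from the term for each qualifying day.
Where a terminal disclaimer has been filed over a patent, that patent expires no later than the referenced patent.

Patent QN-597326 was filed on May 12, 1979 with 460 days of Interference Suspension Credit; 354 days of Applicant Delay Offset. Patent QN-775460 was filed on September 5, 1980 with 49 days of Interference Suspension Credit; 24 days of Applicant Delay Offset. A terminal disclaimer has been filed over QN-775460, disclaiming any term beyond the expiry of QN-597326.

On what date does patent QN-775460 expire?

Natural term of QN-775460:
  Base: filing + 15 years → 5 September 1995.
  Interference Suspension Credit: +49 days → 24 October 1995.
  Applicant Delay Offset: −24 days → 30 September 1995.
Expiry of referenced patent QN-597326:
  Base: filing + 15 years → 12 May 1994.
  Interference Suspension Credit: +460 days → 15 August 1995.
  Applicant Delay Offset: −354 days → 26 August 1994.
Terminal disclaimer: QN-775460 expires on the earlier of 30 September 1995 and 26 August 1994.

1994-08-26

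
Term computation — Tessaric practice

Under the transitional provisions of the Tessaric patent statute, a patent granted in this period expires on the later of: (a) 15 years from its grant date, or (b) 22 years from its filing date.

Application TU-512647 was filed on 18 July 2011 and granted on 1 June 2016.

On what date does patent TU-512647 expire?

July 18, 2033

(a) grant + 15 years → 1 June 2031.
(b) filing + 22 years → 18 July 2033.
Later of the two: 18 July 2033.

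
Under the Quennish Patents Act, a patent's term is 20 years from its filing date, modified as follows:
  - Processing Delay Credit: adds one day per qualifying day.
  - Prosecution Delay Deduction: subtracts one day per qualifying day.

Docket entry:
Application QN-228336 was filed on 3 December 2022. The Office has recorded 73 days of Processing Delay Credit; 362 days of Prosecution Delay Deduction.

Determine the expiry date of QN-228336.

Base term: filing date + 20 years → 3 December 2042.
Processing Delay Credit: +73 days → 14 February 2043.
Prosecution Delay Deduction: −362 days → 17 February 2042.

February 17, 2042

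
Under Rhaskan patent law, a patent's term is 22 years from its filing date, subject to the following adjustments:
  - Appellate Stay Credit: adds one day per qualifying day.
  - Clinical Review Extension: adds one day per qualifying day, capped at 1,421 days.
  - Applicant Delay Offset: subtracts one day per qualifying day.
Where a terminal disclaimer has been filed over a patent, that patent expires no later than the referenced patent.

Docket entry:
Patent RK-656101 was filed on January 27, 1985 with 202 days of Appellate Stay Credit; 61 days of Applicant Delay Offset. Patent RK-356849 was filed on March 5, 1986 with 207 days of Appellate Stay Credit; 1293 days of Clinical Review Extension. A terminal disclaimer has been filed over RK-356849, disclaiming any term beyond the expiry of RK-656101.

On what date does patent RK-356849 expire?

Natural term of RK-356849:
  Base: filing + 22 years → 5 March 2008.
  Appellate Stay Credit: +207 days → 28 September 2008.
  Clinical Review Extension: 1293 days (within the 1421-day cap) → +1293 days → 13 April 2012.
Expiry of referenced patent RK-656101:
  Base: filing + 22 years → 27 January 2007.
  Appellate Stay Credit: +202 days → 17 August 2007.
  Applicant Delay Offset: −61 days → 17 June 2007.
Terminal disclaimer: RK-356849 expires on the earlier of 13 April 2012 and 17 June 2007.

June 17, 2007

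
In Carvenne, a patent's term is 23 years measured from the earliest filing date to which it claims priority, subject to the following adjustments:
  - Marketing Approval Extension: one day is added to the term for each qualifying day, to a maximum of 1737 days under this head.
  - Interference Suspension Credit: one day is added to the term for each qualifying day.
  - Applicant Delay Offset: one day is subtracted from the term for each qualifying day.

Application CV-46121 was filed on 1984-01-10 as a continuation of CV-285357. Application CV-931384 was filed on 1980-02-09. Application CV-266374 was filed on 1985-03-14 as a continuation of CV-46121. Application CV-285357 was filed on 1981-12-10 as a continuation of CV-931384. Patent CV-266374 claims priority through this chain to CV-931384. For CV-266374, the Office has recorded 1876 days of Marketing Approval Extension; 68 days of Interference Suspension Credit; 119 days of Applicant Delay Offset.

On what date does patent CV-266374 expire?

Earliest priority filing: 9 February 1980.
Base term: 9 February 1980 + 23 years → 9 February 2003.
Marketing Approval Extension: 1876 days claimed exceeds the 1737-day cap, so +1737 days → 12 November 2007.
Interference Suspension Credit: +68 days → 19 January 2008.
Applicant Delay Offset: −119 days → 22 September 2007.

September 22, 2007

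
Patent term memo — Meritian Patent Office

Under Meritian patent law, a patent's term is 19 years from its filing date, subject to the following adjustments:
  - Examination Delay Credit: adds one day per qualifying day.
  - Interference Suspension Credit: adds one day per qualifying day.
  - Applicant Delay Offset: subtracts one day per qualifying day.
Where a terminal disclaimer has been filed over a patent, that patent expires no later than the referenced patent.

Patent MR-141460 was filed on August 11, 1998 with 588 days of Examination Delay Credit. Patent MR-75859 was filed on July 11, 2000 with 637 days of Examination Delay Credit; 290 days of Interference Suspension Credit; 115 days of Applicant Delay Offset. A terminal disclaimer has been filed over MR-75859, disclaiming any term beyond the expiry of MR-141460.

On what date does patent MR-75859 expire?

March 22, 2019

Natural term of MR-75859:
  Base: filing + 19 years → 11 July 2019.
  Examination Delay Credit: +637 days → 8 April 2021.
  Interference Suspension Credit: +290 days → 23 January 2022.
  Applicant Delay Offset: −115 days → 30 September 2021.
Expiry of referenced patent MR-141460:
  Base: filing + 19 years → 11 August 2017.
  Examination Delay Credit: +588 days → 22 March 2019.
Terminal disclaimer: MR-75859 expires on the earlier of 30 September 2021 and 22 March 2019.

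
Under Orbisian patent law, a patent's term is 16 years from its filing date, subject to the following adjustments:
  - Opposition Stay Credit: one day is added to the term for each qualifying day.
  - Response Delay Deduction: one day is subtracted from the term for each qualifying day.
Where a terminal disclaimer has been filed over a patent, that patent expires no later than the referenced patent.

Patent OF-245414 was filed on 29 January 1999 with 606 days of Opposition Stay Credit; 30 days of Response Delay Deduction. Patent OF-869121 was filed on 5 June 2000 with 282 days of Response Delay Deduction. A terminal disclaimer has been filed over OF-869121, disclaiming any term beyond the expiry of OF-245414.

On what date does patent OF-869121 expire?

Natural term of OF-869121:
  Base: filing + 16 years → 5 June 2016.
  Response Delay Deduction: −282 days → 28 August 2015.
Expiry of referenced patent OF-245414:
  Base: filing + 16 years → 29 January 2015.
  Opposition Stay Credit: +606 days → 26 September 2016.
  Response Delay Deduction: −30 days → 27 August 2016.
Terminal disclaimer: OF-869121 expires on the earlier of 28 August 2015 and 27 August 2016.

2015-08-28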